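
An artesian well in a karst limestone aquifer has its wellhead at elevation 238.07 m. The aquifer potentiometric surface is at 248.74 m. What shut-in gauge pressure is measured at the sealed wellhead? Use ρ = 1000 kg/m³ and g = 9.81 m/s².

P ≈ 105 kPa

Head above the cap: Δh = 248.74 − 238.07 = 10.67 m.
P = ρgΔh = 1000 × 9.81 × 10.67 = 104673 Pa ≈ 105 kPa.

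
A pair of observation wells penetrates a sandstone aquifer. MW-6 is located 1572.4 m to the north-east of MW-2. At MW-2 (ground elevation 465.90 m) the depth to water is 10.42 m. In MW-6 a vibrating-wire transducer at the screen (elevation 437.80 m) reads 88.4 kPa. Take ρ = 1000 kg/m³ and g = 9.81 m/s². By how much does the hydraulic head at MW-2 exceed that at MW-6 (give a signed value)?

Δh ≈ 8.67 m

Total head at MW-2: h = 465.90 − 10.42 = 455.48 m.
Pressure head at MW-6: ψ = P/(ρg) = 88.4×1000 / (1000 × 9.81) = 9.01 m.
Total head at MW-6: h = z + ψ = 437.80 + 9.01 = 446.81 m.
Head difference: h(MW-2) − h(MW-6) = 455.48 − 446.81 = 8.67 m.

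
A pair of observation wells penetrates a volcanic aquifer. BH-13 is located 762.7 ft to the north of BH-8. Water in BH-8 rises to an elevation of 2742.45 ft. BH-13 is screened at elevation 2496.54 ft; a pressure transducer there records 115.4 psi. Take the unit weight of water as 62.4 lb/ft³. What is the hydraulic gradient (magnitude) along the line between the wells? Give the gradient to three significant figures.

Total head at BH-8: h = 2742.45 ft (water level in the piezometer is the total head).
Pressure head at BH-13: ψ = 144·P/γ = 144 × 115.4 / 62.4 = 266.31 ft.
Total head at BH-13: h = z + ψ = 2496.54 + 266.31 = 2762.85 ft.
Head difference: h(BH-8) − h(BH-13) = 2742.45 − 2762.85 = -20.40 ft.
Hydraulic gradient: i = |Δh| / L = 20.40 / 762.7 = 0.0267.

i ≈ 0.0267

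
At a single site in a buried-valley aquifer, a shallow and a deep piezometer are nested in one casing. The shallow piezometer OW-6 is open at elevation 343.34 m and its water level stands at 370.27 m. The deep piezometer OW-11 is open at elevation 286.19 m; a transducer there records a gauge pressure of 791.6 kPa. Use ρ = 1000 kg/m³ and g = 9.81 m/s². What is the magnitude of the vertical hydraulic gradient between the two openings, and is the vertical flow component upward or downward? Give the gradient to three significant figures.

|i_v| ≈ 0.0593; vertical flow is downward

Total head at OW-6: h = 370.27 m (water level in the standpipe).
Pressure head at OW-11: ψ = P/(ρg) = 791.6×1000 / (1000 × 9.81) = 80.69 m.
Total head at OW-11: h = z + ψ = 286.19 + 80.69 = 366.88 m.
Δh = h(OW-6) − h(OW-11) = 370.27 − 366.88 = 3.39 m.
Vertical separation Δz = 343.34 − 286.19 = 57.15 m.
|i_v| = |Δh| / Δz = 3.39 / 57.15 = 0.0593.
Head is higher in the shallow piezometer, so vertical flow is downward (recharge condition).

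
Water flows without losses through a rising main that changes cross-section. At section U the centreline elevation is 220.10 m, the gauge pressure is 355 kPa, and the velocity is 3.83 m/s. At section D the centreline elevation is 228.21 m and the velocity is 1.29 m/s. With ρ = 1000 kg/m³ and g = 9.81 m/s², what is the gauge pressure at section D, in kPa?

P₂ ≈ 282 kPa

Pressure head at U: ψ₁ = P₁/(ρg) = 355×1000 / (1000 × 9.81) = 36.19 m.
Velocity heads: v₁²/2g = 3.83²/19.62 = 0.748 m; v₂²/2g = 1.29²/19.62 = 0.085 m.
Total head H = z₁ + ψ₁ + v₁²/2g = 220.10 + 36.19 + 0.748 = 257.04 m.
ψ₂ = H − z₂ − v₂²/2g = 257.04 − 228.21 − 0.085 = 28.75 m.
P₂ = ρgψ₂ = 1000 × 9.81 × 28.75 ≈ 282 kPa.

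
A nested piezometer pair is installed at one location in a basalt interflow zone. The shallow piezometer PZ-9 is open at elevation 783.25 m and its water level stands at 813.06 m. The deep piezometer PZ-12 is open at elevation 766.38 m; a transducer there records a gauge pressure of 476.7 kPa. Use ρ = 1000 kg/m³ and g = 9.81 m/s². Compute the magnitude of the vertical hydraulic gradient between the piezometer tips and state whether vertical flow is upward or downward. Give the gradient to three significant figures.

Total head at PZ-9: h = 813.06 m (water level in the standpipe).
Pressure head at PZ-12: ψ = P/(ρg) = 476.7×1000 / (1000 × 9.81) = 48.59 m.
Total head at PZ-12: h = z + ψ = 766.38 + 48.59 = 814.97 m.
Δh = h(PZ-9) − h(PZ-12) = 813.06 − 814.97 = -1.91 m.
Vertical separation Δz = 783.25 − 766.38 = 16.87 m.
|i_v| = |Δh| / Δz = 1.91 / 16.87 = 0.113.
Head is higher in the deep piezometer, so vertical flow is upward (discharge condition).

|i_v| ≈ 0.113; vertical flow is upward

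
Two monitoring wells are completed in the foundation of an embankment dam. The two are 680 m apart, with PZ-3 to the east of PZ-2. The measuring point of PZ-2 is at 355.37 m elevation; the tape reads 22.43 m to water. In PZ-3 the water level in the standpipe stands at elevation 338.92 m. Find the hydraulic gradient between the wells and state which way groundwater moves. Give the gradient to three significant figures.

i ≈ 0.00879; groundwater flows toward the west

Total head at PZ-2: h = 355.37 − 22.43 = 332.94 m.
Total head at PZ-3: h = 338.92 m (water level in the piezometer is the total head).
Head difference: h(PZ-2) − h(PZ-3) = 332.94 − 338.92 = -5.98 m.
Hydraulic gradient: i = |Δh| / L = 5.98 / 680 = 0.00879.
Flow is from higher to lower head: from PZ-3 toward PZ-2, i.e. toward the west.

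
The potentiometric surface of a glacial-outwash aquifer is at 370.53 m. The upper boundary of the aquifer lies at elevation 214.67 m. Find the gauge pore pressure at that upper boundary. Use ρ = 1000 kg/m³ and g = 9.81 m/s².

Pressure head at the aquifer top: ψ = h − z = 370.53 − 214.67 = 155.86 m.
P = ρgψ = 1000 × 9.81 × 155.86 = 1528987 Pa ≈ 1530 kPa.

P ≈ 1530 kPa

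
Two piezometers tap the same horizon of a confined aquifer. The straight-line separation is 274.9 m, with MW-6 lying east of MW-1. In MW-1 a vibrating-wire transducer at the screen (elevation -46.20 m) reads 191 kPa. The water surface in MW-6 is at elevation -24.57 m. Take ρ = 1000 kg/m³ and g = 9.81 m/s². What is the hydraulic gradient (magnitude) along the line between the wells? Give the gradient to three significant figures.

Pressure head at MW-1: ψ = P/(ρg) = 191×1000 / (1000 × 9.81) = 19.47 m.
Total head at MW-1: h = z + ψ = -46.20 + 19.47 = -26.73 m.
Total head at MW-6: h = -24.57 m (water level in the piezometer is the total head).
Head difference: h(MW-1) − h(MW-6) = -26.73 − (-24.57) = -2.16 m.
Hydraulic gradient: i = |Δh| / L = 2.16 / 274.9 = 0.00786.

i ≈ 0.00786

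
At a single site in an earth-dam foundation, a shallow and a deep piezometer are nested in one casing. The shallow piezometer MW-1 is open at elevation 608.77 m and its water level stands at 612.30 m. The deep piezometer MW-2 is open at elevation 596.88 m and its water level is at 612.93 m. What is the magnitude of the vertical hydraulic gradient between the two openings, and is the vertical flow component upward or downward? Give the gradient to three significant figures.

Total head at MW-1: h = 612.30 m (water level in the standpipe).
Total head at MW-2: h = 612.93 m.
Δh = h(MW-1) − h(MW-2) = 612.30 − 612.93 = -0.63 m.
Vertical separation Δz = 608.77 − 596.88 = 11.89 m.
|i_v| = |Δh| / Δz = 0.63 / 11.89 = 0.0530.
Head is higher in the deep piezometer, so vertical flow is upward (discharge condition).

|i_v| ≈ 0.0530; vertical flow is upward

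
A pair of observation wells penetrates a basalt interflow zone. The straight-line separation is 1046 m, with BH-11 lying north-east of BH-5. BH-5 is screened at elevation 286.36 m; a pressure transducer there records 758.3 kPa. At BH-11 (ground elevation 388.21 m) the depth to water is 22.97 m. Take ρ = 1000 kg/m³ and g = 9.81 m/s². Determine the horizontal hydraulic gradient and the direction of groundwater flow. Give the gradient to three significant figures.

i ≈ 0.00151; groundwater flows toward the south-west

Pressure head at BH-5: ψ = P/(ρg) = 758.3×1000 / (1000 × 9.81) = 77.30 m.
Total head at BH-5: h = z + ψ = 286.36 + 77.30 = 363.66 m.
Total head at BH-11: h = 388.21 − 22.97 = 365.24 m.
Head difference: h(BH-5) − h(BH-11) = 363.66 − 365.24 = -1.58 m.
Hydraulic gradient: i = |Δh| / L = 1.58 / 1046 = 0.00151.
Flow is from higher to lower head: from BH-11 toward BH-5, i.e. toward the south-west.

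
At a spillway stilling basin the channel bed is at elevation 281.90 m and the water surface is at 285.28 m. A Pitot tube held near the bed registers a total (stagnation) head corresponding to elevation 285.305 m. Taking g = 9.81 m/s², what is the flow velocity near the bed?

v ≈ 0.700 m/s

Near the bed, under hydrostatic conditions, the piezometric head (z + ψ) equals the free-surface elevation, 285.28 m.
Velocity head = total − piezometric = 285.305 − 285.28 = 0.025 m.
v = √(2g·h_v) = √(2 × 9.81 × 0.025) = 0.700 m/s.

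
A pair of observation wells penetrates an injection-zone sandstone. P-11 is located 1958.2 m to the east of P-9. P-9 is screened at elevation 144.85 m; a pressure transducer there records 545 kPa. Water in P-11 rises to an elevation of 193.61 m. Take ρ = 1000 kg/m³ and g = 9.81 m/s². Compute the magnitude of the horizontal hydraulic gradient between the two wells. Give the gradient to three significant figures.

i ≈ 0.00347

Pressure head at P-9: ψ = P/(ρg) = 545×1000 / (1000 × 9.81) = 55.56 m.
Total head at P-9: h = z + ψ = 144.85 + 55.56 = 200.41 m.
Total head at P-11: h = 193.61 m (water level in the piezometer is the total head).
Head difference: h(P-9) − h(P-11) = 200.41 − 193.61 = 6.80 m.
Hydraulic gradient: i = |Δh| / L = 6.80 / 1958.2 = 0.00347.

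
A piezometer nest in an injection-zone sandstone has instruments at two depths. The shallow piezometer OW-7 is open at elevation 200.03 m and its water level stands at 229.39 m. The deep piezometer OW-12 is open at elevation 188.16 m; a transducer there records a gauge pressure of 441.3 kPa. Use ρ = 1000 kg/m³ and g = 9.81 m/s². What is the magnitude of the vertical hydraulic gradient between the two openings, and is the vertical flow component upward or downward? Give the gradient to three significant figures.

|i_v| ≈ 0.316; vertical flow is upward

Total head at OW-7: h = 229.39 m (water level in the standpipe).
Pressure head at OW-12: ψ = P/(ρg) = 441.3×1000 / (1000 × 9.81) = 44.98 m.
Total head at OW-12: h = z + ψ = 188.16 + 44.98 = 233.14 m.
Δh = h(OW-7) − h(OW-12) = 229.39 − 233.14 = -3.75 m.
Vertical separation Δz = 200.03 − 188.16 = 11.87 m.
|i_v| = |Δh| / Δz = 3.75 / 11.87 = 0.316.
Head is higher in the deep piezometer, so vertical flow is upward (discharge condition).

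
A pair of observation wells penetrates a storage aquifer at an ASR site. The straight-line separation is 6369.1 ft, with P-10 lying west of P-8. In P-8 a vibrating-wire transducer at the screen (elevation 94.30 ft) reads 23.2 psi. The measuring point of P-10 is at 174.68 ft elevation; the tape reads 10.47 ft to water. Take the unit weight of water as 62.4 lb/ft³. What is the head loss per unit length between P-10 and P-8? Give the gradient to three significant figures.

Pressure head at P-8: ψ = 144·P/γ = 144 × 23.2 / 62.4 = 53.54 ft.
Total head at P-8: h = z + ψ = 94.30 + 53.54 = 147.84 ft.
Total head at P-10: h = 174.68 − 10.47 = 164.21 ft.
Head difference: h(P-8) − h(P-10) = 147.84 − 164.21 = -16.37 ft.
Hydraulic gradient: i = |Δh| / L = 16.37 / 6369.1 = 0.00257.

i ≈ 0.00257 ft/ft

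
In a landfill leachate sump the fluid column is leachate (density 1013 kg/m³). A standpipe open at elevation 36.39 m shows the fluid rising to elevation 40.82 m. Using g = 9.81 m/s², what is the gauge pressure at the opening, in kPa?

Pressure head ψ = h − z = 40.82 − 36.39 = 4.43 m.
P = ρgψ = 1013 × 9.81 × 4.43 = 44023 Pa ≈ 44.0 kPa.

P ≈ 44.0 kPa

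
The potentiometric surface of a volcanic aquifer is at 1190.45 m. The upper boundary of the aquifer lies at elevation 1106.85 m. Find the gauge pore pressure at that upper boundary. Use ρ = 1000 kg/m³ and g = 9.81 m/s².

P ≈ 820 kPa

Pressure head at the aquifer top: ψ = h − z = 1190.45 − 1106.85 = 83.60 m.
P = ρgψ = 1000 × 9.81 × 83.60 = 820116 Pa ≈ 820 kPa.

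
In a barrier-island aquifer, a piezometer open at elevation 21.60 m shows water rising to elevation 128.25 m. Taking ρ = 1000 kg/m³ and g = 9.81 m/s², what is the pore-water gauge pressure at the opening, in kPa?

P ≈ 1050 kPa

Pressure head ψ = h − z = 128.25 − 21.60 = 106.65 m.
P = ρgψ = 1000 × 9.81 × 106.65 = 1046236 Pa ≈ 1050 kPa.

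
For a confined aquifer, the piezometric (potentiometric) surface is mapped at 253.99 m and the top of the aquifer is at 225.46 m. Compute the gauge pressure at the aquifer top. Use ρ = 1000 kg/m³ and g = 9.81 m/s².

P ≈ 280 kPa

Pressure head at the aquifer top: ψ = h − z = 253.99 − 225.46 = 28.53 m.
P = ρgψ = 1000 × 9.81 × 28.53 = 279879 Pa ≈ 280 kPa.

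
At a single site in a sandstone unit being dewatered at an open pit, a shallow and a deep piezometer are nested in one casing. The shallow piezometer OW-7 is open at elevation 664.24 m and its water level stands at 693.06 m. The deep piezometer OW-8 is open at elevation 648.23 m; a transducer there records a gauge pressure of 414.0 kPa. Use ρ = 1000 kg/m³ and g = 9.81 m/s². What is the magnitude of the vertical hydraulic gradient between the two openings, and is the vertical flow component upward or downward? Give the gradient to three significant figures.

Total head at OW-7: h = 693.06 m (water level in the standpipe).
Pressure head at OW-8: ψ = P/(ρg) = 414.0×1000 / (1000 × 9.81) = 42.20 m.
Total head at OW-8: h = z + ψ = 648.23 + 42.20 = 690.43 m.
Δh = h(OW-7) − h(OW-8) = 693.06 − 690.43 = 2.63 m.
Vertical separation Δz = 664.24 − 648.23 = 16.01 m.
|i_v| = |Δh| / Δz = 2.63 / 16.01 = 0.164.
Head is higher in the shallow piezometer, so vertical flow is downward (recharge condition).

|i_v| ≈ 0.164; vertical flow is downward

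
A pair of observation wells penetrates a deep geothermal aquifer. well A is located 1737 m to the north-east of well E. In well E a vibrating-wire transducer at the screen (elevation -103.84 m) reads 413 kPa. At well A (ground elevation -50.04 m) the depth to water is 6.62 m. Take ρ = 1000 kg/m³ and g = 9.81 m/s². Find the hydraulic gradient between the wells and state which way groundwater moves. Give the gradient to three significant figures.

Pressure head at well E: ψ = P/(ρg) = 413×1000 / (1000 × 9.81) = 42.10 m.
Total head at well E: h = z + ψ = -103.84 + 42.10 = -61.74 m.
Total head at well A: h = -50.04 − 6.62 = -56.66 m.
Head difference: h(well E) − h(well A) = -61.74 − (-56.66) = -5.08 m.
Hydraulic gradient: i = |Δh| / L = 5.08 / 1737 = 0.00292.
Flow is from higher to lower head: from well A toward well E, i.e. toward the south-west.

i ≈ 0.00292; groundwater flows toward the south-west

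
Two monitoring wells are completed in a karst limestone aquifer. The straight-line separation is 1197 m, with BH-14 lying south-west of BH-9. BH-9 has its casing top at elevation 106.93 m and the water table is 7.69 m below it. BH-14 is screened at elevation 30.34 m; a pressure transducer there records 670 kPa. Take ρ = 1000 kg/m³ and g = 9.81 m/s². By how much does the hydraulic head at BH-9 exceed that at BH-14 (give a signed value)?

Total head at BH-9: h = 106.93 − 7.69 = 99.24 m.
Pressure head at BH-14: ψ = P/(ρg) = 670×1000 / (1000 × 9.81) = 68.30 m.
Total head at BH-14: h = z + ψ = 30.34 + 68.30 = 98.64 m.
Head difference: h(BH-9) − h(BH-14) = 99.24 − 98.64 = 0.60 m.

Δh ≈ 0.60 m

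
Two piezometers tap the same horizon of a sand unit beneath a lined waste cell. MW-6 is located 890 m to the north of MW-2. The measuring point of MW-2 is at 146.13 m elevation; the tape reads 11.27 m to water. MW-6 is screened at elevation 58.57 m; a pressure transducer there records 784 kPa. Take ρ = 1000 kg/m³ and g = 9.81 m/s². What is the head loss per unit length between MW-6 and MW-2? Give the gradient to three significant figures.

i ≈ 0.00408 m/m

Total head at MW-2: h = 146.13 − 11.27 = 134.86 m.
Pressure head at MW-6: ψ = P/(ρg) = 784×1000 / (1000 × 9.81) = 79.92 m.
Total head at MW-6: h = z + ψ = 58.57 + 79.92 = 138.49 m.
Head difference: h(MW-2) − h(MW-6) = 134.86 − 138.49 = -3.63 m.
Hydraulic gradient: i = |Δh| / L = 3.63 / 890 = 0.00408.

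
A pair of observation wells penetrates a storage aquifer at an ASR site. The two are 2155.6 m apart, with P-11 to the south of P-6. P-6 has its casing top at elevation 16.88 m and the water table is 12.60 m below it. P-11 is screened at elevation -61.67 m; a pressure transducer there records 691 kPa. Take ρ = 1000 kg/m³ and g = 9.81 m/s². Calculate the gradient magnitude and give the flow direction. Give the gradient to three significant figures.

Total head at P-6: h = 16.88 − 12.60 = 4.28 m.
Pressure head at P-11: ψ = P/(ρg) = 691×1000 / (1000 × 9.81) = 70.44 m.
Total head at P-11: h = z + ψ = -61.67 + 70.44 = 8.77 m.
Head difference: h(P-6) − h(P-11) = 4.28 − 8.77 = -4.49 m.
Hydraulic gradient: i = |Δh| / L = 4.49 / 2155.6 = 0.00208.
Flow is from higher to lower head: from P-11 toward P-6, i.e. toward the north.

i ≈ 0.00208; groundwater flows toward the north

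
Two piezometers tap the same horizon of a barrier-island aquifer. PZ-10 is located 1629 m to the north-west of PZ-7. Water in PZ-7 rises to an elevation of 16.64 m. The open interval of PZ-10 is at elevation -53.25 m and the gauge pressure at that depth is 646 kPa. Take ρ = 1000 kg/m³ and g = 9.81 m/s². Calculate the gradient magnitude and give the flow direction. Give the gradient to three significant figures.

i ≈ 0.00248; groundwater flows toward the north-west

Total head at PZ-7: h = 16.64 m (water level in the piezometer is the total head).
Pressure head at PZ-10: ψ = P/(ρg) = 646×1000 / (1000 × 9.81) = 65.85 m.
Total head at PZ-10: h = z + ψ = -53.25 + 65.85 = 12.60 m.
Head difference: h(PZ-7) − h(PZ-10) = 16.64 − 12.60 = 4.04 m.
Hydraulic gradient: i = |Δh| / L = 4.04 / 1629 = 0.00248.
Flow is from higher to lower head: from PZ-7 toward PZ-10, i.e. toward the north-west.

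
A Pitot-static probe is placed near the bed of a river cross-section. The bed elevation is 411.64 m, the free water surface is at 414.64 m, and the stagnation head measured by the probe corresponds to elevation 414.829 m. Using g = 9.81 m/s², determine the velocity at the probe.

v ≈ 1.93 m/s

Near the bed, under hydrostatic conditions, the piezometric head (z + ψ) equals the free-surface elevation, 414.64 m.
Velocity head = total − piezometric = 414.829 − 414.64 = 0.189 m.
v = √(2g·h_v) = √(2 × 9.81 × 0.189) = 1.93 m/s.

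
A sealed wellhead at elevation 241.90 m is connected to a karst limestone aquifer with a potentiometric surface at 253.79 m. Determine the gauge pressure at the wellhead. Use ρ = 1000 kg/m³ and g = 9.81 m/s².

P ≈ 117 kPa

Head above the cap: Δh = 253.79 − 241.90 = 11.89 m.
P = ρgΔh = 1000 × 9.81 × 11.89 = 116641 Pa ≈ 117 kPa.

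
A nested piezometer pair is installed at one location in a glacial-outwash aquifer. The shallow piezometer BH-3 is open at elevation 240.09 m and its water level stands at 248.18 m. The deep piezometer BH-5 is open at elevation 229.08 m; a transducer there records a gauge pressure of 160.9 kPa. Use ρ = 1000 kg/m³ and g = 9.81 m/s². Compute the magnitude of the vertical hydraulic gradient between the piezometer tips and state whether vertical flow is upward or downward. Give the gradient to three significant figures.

|i_v| ≈ 0.245; vertical flow is downward

Total head at BH-3: h = 248.18 m (water level in the standpipe).
Pressure head at BH-5: ψ = P/(ρg) = 160.9×1000 / (1000 × 9.81) = 16.40 m.
Total head at BH-5: h = z + ψ = 229.08 + 16.40 = 245.48 m.
Δh = h(BH-3) − h(BH-5) = 248.18 − 245.48 = 2.70 m.
Vertical separation Δz = 240.09 − 229.08 = 11.01 m.
|i_v| = |Δh| / Δz = 2.70 / 11.01 = 0.245.
Head is higher in the shallow piezometer, so vertical flow is downward (recharge condition).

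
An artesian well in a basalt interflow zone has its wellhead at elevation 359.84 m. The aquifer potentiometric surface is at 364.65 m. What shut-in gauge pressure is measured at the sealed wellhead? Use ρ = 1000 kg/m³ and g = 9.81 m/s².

P ≈ 47.2 kPa

Head above the cap: Δh = 364.65 − 359.84 = 4.81 m.
P = ρgΔh = 1000 × 9.81 × 4.81 = 47186 Pa ≈ 47.2 kPa.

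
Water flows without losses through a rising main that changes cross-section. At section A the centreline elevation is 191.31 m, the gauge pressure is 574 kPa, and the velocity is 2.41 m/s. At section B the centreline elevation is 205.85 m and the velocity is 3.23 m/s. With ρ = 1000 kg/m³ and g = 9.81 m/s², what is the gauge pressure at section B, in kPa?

P₂ ≈ 429 kPa

Pressure head at A: ψ₁ = P₁/(ρg) = 574×1000 / (1000 × 9.81) = 58.51 m.
Velocity heads: v₁²/2g = 2.41²/19.62 = 0.296 m; v₂²/2g = 3.23²/19.62 = 0.532 m.
Total head H = z₁ + ψ₁ + v₁²/2g = 191.31 + 58.51 + 0.296 = 250.12 m.
ψ₂ = H − z₂ − v₂²/2g = 250.12 − 205.85 − 0.532 = 43.74 m.
P₂ = ρgψ₂ = 1000 × 9.81 × 43.74 ≈ 429 kPa.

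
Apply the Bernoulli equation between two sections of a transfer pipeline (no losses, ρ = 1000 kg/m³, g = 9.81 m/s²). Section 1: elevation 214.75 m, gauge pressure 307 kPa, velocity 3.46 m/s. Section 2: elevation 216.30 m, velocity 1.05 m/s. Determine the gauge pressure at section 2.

P₂ ≈ 297 kPa

Pressure head at 1: ψ₁ = P₁/(ρg) = 307×1000 / (1000 × 9.81) = 31.29 m.
Velocity heads: v₁²/2g = 3.46²/19.62 = 0.610 m; v₂²/2g = 1.05²/19.62 = 0.056 m.
Total head H = z₁ + ψ₁ + v₁²/2g = 214.75 + 31.29 + 0.610 = 246.65 m.
ψ₂ = H − z₂ − v₂²/2g = 246.65 − 216.30 − 0.056 = 30.29 m.
P₂ = ρgψ₂ = 1000 × 9.81 × 30.29 ≈ 297 kPa.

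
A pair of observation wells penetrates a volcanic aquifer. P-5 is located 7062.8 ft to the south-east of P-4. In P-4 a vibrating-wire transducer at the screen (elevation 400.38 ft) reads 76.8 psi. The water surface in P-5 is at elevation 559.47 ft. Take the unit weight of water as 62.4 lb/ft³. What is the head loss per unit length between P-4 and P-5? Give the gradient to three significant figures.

Pressure head at P-4: ψ = 144·P/γ = 144 × 76.8 / 62.4 = 177.23 ft.
Total head at P-4: h = z + ψ = 400.38 + 177.23 = 577.61 ft.
Total head at P-5: h = 559.47 ft (water level in the piezometer is the total head).
Head difference: h(P-4) − h(P-5) = 577.61 − 559.47 = 18.14 ft.
Hydraulic gradient: i = |Δh| / L = 18.14 / 7062.8 = 0.00257.

i ≈ 0.00257 ft/ft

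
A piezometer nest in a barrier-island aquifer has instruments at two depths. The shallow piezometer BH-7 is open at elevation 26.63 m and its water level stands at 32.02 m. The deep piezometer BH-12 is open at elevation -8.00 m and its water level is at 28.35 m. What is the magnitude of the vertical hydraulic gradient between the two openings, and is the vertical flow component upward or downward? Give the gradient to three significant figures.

Total head at BH-7: h = 32.02 m (water level in the standpipe).
Total head at BH-12: h = 28.35 m.
Δh = h(BH-7) − h(BH-12) = 32.02 − 28.35 = 3.67 m.
Vertical separation Δz = 26.63 − (-8.00) = 34.63 m.
|i_v| = |Δh| / Δz = 3.67 / 34.63 = 0.106.
Head is higher in the shallow piezometer, so vertical flow is downward (recharge condition).

|i_v| ≈ 0.106; vertical flow is downward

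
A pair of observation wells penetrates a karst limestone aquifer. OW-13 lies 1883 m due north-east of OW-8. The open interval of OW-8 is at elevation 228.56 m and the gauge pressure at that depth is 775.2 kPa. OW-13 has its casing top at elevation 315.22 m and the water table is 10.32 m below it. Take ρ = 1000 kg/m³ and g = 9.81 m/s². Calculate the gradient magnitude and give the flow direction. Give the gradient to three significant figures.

Pressure head at OW-8: ψ = P/(ρg) = 775.2×1000 / (1000 × 9.81) = 79.02 m.
Total head at OW-8: h = z + ψ = 228.56 + 79.02 = 307.58 m.
Total head at OW-13: h = 315.22 − 10.32 = 304.90 m.
Head difference: h(OW-8) − h(OW-13) = 307.58 − 304.90 = 2.68 m.
Hydraulic gradient: i = |Δh| / L = 2.68 / 1883 = 0.00142.
Flow is from higher to lower head: from OW-8 toward OW-13, i.e. toward the north-east.

i ≈ 0.00142; groundwater flows toward the north-east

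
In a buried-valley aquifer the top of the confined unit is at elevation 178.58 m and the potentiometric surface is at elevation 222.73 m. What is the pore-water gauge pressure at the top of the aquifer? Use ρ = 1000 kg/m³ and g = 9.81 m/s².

Pressure head at the aquifer top: ψ = h − z = 222.73 − 178.58 = 44.15 m.
P = ρgψ = 1000 × 9.81 × 44.15 = 433111 Pa ≈ 433 kPa.

P ≈ 433 kPa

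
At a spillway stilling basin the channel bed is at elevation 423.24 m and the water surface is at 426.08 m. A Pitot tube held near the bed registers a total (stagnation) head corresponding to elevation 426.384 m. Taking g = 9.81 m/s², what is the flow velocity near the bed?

Near the bed, under hydrostatic conditions, the piezometric head (z + ψ) equals the free-surface elevation, 426.08 m.
Velocity head = total − piezometric = 426.384 − 426.08 = 0.304 m.
v = √(2g·h_v) = √(2 × 9.81 × 0.304) = 2.44 m/s.

v ≈ 2.44 m/s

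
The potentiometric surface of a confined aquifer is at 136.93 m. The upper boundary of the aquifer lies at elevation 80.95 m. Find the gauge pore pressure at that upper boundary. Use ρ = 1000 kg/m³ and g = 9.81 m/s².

Pressure head at the aquifer top: ψ = h − z = 136.93 − 80.95 = 55.98 m.
P = ρgψ = 1000 × 9.81 × 55.98 = 549164 Pa ≈ 549 kPa.

P ≈ 549 kPa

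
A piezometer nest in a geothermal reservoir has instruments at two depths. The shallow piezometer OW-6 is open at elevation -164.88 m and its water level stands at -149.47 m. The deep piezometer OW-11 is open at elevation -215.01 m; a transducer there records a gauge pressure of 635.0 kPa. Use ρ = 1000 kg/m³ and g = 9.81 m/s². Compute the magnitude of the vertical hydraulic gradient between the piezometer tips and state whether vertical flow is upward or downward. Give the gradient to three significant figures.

Total head at OW-6: h = -149.47 m (water level in the standpipe).
Pressure head at OW-11: ψ = P/(ρg) = 635.0×1000 / (1000 × 9.81) = 64.73 m.
Total head at OW-11: h = z + ψ = -215.01 + 64.73 = -150.28 m.
Δh = h(OW-6) − h(OW-11) = -149.47 − (-150.28) = 0.81 m.
Vertical separation Δz = -164.88 − (-215.01) = 50.13 m.
|i_v| = |Δh| / Δz = 0.81 / 50.13 = 0.0162.
Head is higher in the shallow piezometer, so vertical flow is downward (recharge condition).

|i_v| ≈ 0.0162; vertical flow is downward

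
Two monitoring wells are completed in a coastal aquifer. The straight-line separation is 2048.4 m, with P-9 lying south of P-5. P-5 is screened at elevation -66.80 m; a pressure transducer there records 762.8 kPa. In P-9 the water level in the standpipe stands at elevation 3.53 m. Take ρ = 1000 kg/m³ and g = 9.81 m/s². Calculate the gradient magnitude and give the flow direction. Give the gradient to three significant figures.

Pressure head at P-5: ψ = P/(ρg) = 762.8×1000 / (1000 × 9.81) = 77.76 m.
Total head at P-5: h = z + ψ = -66.80 + 77.76 = 10.96 m.
Total head at P-9: h = 3.53 m (water level in the piezometer is the total head).
Head difference: h(P-5) − h(P-9) = 10.96 − 3.53 = 7.43 m.
Hydraulic gradient: i = |Δh| / L = 7.43 / 2048.4 = 0.00363.
Flow is from higher to lower head: from P-5 toward P-9, i.e. toward the south.

i ≈ 0.00363; groundwater flows toward the south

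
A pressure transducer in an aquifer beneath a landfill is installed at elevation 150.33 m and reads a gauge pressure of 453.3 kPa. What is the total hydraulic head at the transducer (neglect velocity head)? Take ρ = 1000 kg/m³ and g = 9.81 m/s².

ψ = P/(ρg) = 453.3×1000 / (1000 × 9.81) = 46.21 m.
h = z + ψ = 150.33 + 46.21 = 196.54 m.

h ≈ 196.54 m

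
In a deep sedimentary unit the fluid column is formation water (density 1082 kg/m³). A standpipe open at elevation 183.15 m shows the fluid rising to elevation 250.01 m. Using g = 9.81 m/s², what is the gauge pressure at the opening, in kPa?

P ≈ 710 kPa

Pressure head ψ = h − z = 250.01 − 183.15 = 66.86 m.
P = ρgψ = 1082 × 9.81 × 66.86 = 709680 Pa ≈ 710 kPa.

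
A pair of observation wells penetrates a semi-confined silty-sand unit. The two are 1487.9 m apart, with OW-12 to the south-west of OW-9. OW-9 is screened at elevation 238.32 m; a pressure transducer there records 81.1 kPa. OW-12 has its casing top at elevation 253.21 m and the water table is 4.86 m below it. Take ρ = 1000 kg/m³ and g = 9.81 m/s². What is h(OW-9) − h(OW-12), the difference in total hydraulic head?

Δh ≈ -1.76 m

Pressure head at OW-9: ψ = P/(ρg) = 81.1×1000 / (1000 × 9.81) = 8.27 m.
Total head at OW-9: h = z + ψ = 238.32 + 8.27 = 246.59 m.
Total head at OW-12: h = 253.21 − 4.86 = 248.35 m.
Head difference: h(OW-9) − h(OW-12) = 246.59 − 248.35 = -1.76 m.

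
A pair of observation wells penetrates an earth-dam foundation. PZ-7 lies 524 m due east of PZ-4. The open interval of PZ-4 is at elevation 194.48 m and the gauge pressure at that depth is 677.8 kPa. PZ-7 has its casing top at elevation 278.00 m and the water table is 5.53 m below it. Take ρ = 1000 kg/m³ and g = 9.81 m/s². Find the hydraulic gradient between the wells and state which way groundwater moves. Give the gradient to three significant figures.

i ≈ 0.0170; groundwater flows toward the west

Pressure head at PZ-4: ψ = P/(ρg) = 677.8×1000 / (1000 × 9.81) = 69.09 m.
Total head at PZ-4: h = z + ψ = 194.48 + 69.09 = 263.57 m.
Total head at PZ-7: h = 278.00 − 5.53 = 272.47 m.
Head difference: h(PZ-4) − h(PZ-7) = 263.57 − 272.47 = -8.90 m.
Hydraulic gradient: i = |Δh| / L = 8.90 / 524 = 0.0170.
Flow is from higher to lower head: from PZ-7 toward PZ-4, i.e. toward the west.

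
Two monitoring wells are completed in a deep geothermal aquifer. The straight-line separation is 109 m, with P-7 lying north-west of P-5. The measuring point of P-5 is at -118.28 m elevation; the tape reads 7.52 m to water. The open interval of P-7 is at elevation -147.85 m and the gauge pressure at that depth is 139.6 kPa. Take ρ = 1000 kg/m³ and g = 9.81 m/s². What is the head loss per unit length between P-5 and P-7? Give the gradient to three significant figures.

Total head at P-5: h = -118.28 − 7.52 = -125.80 m.
Pressure head at P-7: ψ = P/(ρg) = 139.6×1000 / (1000 × 9.81) = 14.23 m.
Total head at P-7: h = z + ψ = -147.85 + 14.23 = -133.62 m.
Head difference: h(P-5) − h(P-7) = -125.80 − (-133.62) = 7.82 m.
Hydraulic gradient: i = |Δh| / L = 7.82 / 109 = 0.0717.

i ≈ 0.0717 m/m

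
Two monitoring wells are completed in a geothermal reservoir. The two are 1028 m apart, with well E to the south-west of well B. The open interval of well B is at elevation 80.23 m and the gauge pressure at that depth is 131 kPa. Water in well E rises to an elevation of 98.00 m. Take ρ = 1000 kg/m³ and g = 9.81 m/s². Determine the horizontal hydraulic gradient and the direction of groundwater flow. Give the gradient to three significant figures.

i ≈ 0.00430; groundwater flows toward the north-east

Pressure head at well B: ψ = P/(ρg) = 131×1000 / (1000 × 9.81) = 13.35 m.
Total head at well B: h = z + ψ = 80.23 + 13.35 = 93.58 m.
Total head at well E: h = 98.00 m (water level in the piezometer is the total head).
Head difference: h(well B) − h(well E) = 93.58 − 98.00 = -4.42 m.
Hydraulic gradient: i = |Δh| / L = 4.42 / 1028 = 0.00430.
Flow is from higher to lower head: from well E toward well B, i.e. toward the north-east.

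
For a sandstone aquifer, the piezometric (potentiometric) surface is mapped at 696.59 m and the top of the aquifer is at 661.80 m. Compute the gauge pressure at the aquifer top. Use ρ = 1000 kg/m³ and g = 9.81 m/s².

Pressure head at the aquifer top: ψ = h − z = 696.59 − 661.80 = 34.79 m.
P = ρgψ = 1000 × 9.81 × 34.79 = 341290 Pa ≈ 341 kPa.

P ≈ 341 kPa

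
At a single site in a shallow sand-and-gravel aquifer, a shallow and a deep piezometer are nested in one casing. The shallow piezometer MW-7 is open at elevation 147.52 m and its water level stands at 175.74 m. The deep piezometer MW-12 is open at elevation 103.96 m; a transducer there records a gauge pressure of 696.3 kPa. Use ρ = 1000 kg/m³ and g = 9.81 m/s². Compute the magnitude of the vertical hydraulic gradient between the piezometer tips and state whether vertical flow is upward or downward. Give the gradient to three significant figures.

Total head at MW-7: h = 175.74 m (water level in the standpipe).
Pressure head at MW-12: ψ = P/(ρg) = 696.3×1000 / (1000 × 9.81) = 70.98 m.
Total head at MW-12: h = z + ψ = 103.96 + 70.98 = 174.94 m.
Δh = h(MW-7) − h(MW-12) = 175.74 − 174.94 = 0.80 m.
Vertical separation Δz = 147.52 − 103.96 = 43.56 m.
|i_v| = |Δh| / Δz = 0.80 / 43.56 = 0.0184.
Head is higher in the shallow piezometer, so vertical flow is downward (recharge condition).

|i_v| ≈ 0.0184; vertical flow is downward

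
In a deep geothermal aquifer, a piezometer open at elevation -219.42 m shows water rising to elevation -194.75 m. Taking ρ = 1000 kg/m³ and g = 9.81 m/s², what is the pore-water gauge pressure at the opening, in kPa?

Pressure head ψ = h − z = -194.75 − (-219.42) = 24.67 m.
P = ρgψ = 1000 × 9.81 × 24.67 = 242013 Pa ≈ 242 kPa.

P ≈ 242 kPa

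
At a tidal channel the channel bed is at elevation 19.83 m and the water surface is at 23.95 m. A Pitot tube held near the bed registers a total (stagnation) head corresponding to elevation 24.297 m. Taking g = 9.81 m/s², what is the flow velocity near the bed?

v ≈ 2.61 m/s

Near the bed, under hydrostatic conditions, the piezometric head (z + ψ) equals the free-surface elevation, 23.95 m.
Velocity head = total − piezometric = 24.297 − 23.95 = 0.347 m.
v = √(2g·h_v) = √(2 × 9.81 × 0.347) = 2.61 m/s.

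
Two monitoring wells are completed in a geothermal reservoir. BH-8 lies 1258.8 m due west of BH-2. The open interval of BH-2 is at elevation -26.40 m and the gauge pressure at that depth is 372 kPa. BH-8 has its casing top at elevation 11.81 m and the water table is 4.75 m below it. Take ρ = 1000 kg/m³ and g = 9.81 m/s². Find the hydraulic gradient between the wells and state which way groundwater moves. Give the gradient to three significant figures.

i ≈ 0.00354; groundwater flows toward the west

Pressure head at BH-2: ψ = P/(ρg) = 372×1000 / (1000 × 9.81) = 37.92 m.
Total head at BH-2: h = z + ψ = -26.40 + 37.92 = 11.52 m.
Total head at BH-8: h = 11.81 − 4.75 = 7.06 m.
Head difference: h(BH-2) − h(BH-8) = 11.52 − 7.06 = 4.46 m.
Hydraulic gradient: i = |Δh| / L = 4.46 / 1258.8 = 0.00354.
Flow is from higher to lower head: from BH-2 toward BH-8, i.e. toward the west.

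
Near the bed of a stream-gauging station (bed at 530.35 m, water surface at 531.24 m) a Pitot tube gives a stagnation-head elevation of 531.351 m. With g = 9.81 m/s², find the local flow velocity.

Near the bed, under hydrostatic conditions, the piezometric head (z + ψ) equals the free-surface elevation, 531.24 m.
Velocity head = total − piezometric = 531.351 − 531.24 = 0.111 m.
v = √(2g·h_v) = √(2 × 9.81 × 0.111) = 1.48 m/s.

v ≈ 1.48 m/s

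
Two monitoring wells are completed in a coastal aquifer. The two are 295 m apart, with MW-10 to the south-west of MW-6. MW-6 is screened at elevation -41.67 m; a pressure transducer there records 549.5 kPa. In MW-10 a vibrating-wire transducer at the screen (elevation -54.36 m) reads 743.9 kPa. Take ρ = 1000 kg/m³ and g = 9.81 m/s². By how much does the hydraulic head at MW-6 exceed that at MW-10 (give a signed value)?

Pressure head at MW-6: ψ = P/(ρg) = 549.5×1000 / (1000 × 9.81) = 56.01 m.
Total head at MW-6: h = z + ψ = -41.67 + 56.01 = 14.34 m.
Pressure head at MW-10: ψ = P/(ρg) = 743.9×1000 / (1000 × 9.81) = 75.83 m.
Total head at MW-10: h = z + ψ = -54.36 + 75.83 = 21.47 m.
Head difference: h(MW-6) − h(MW-10) = 14.34 − 21.47 = -7.13 m.

Δh ≈ -7.13 m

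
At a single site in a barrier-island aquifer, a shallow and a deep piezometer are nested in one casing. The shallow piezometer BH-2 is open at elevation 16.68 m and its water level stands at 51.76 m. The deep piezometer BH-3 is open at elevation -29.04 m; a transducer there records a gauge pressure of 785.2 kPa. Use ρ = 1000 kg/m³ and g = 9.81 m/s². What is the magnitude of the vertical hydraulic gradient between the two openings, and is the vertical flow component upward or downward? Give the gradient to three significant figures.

Total head at BH-2: h = 51.76 m (water level in the standpipe).
Pressure head at BH-3: ψ = P/(ρg) = 785.2×1000 / (1000 × 9.81) = 80.04 m.
Total head at BH-3: h = z + ψ = -29.04 + 80.04 = 51.00 m.
Δh = h(BH-2) − h(BH-3) = 51.76 − 51.00 = 0.76 m.
Vertical separation Δz = 16.68 − (-29.04) = 45.72 m.
|i_v| = |Δh| / Δz = 0.76 / 45.72 = 0.0166.
Head is higher in the shallow piezometer, so vertical flow is downward (recharge condition).

|i_v| ≈ 0.0166; vertical flow is downward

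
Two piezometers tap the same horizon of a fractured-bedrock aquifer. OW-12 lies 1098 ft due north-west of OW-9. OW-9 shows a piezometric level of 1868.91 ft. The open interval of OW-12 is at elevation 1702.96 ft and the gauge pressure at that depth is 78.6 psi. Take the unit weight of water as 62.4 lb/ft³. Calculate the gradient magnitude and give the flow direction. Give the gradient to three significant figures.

Total head at OW-9: h = 1868.91 ft (water level in the piezometer is the total head).
Pressure head at OW-12: ψ = 144·P/γ = 144 × 78.6 / 62.4 = 181.38 ft.
Total head at OW-12: h = z + ψ = 1702.96 + 181.38 = 1884.34 ft.
Head difference: h(OW-9) − h(OW-12) = 1868.91 − 1884.34 = -15.43 ft.
Hydraulic gradient: i = |Δh| / L = 15.43 / 1098 = 0.0141.
Flow is from higher to lower head: from OW-12 toward OW-9, i.e. toward the south-east.

i ≈ 0.0141; groundwater flows toward the south-east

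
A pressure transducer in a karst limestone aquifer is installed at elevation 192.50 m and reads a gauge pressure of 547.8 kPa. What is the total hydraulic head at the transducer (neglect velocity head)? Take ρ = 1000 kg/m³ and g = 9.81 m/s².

h ≈ 248.34 m

ψ = P/(ρg) = 547.8×1000 / (1000 × 9.81) = 55.84 m.
h = z + ψ = 192.50 + 55.84 = 248.34 m.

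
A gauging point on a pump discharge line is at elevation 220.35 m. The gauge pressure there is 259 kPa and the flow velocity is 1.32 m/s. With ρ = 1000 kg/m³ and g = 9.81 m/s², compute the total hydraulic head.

Pressure head ψ = P/(ρg) = 259×1000 / (1000 × 9.81) = 26.40 m.
Velocity head = v²/(2g) = 1.32² / (2 × 9.81) = 0.089 m.
h = z + ψ + v²/(2g) = 220.35 + 26.40 + 0.089 = 246.84 m.

h ≈ 246.84 m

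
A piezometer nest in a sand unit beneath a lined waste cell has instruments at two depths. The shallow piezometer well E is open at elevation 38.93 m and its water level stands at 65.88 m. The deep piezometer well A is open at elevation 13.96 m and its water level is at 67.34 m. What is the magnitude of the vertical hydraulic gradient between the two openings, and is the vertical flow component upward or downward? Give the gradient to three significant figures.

|i_v| ≈ 0.0585; vertical flow is upward

Total head at well E: h = 65.88 m (water level in the standpipe).
Total head at well A: h = 67.34 m.
Δh = h(well E) − h(well A) = 65.88 − 67.34 = -1.46 m.
Vertical separation Δz = 38.93 − 13.96 = 24.97 m.
|i_v| = |Δh| / Δz = 1.46 / 24.97 = 0.0585.
Head is higher in the deep piezometer, so vertical flow is upward (discharge condition).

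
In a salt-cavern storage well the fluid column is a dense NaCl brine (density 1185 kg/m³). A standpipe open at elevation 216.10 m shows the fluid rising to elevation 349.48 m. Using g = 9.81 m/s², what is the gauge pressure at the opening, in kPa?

Pressure head ψ = h − z = 349.48 − 216.10 = 133.38 m.
P = ρgψ = 1185 × 9.81 × 133.38 = 1550522 Pa ≈ 1550 kPa.

P ≈ 1550 kPa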